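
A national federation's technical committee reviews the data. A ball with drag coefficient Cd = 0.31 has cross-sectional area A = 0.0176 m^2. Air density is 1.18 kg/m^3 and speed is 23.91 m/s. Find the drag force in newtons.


Fd = 0.5 * Cd * rho * A * v^2
Fd = 0.5 * 0.31 * 1.18 * 0.0176 * 23.91^2
v^2 = 571.6881
Fd = 0.5 * 0.31 * 1.18 * 0.0176 * 571.6881 = 1.8403 N

1.8403 N


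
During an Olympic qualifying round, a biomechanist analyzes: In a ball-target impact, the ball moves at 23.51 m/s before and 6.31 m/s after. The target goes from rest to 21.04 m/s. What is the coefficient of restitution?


e = (v2_after - v1_after) / (v1_before - v2_before)
Numerator = 21.04 - 6.31 = 14.73
Denominator = 23.51 - 0 = 23.51
e = 14.73 / 23.51 = 0.6265

0.6265


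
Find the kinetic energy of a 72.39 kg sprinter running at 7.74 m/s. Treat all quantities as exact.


KE = 0.5 * m * v^2
KE = 0.5 * 72.39 * 7.74^2
KE = 0.5 * 72.39 * 59.9076 = 2168.3556 J

2168.3556 J


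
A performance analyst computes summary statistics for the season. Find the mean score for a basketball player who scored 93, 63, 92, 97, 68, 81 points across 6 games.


Average = sum / n
Sum = 494
Average = 494 / 6 = 82.3333

82.3333


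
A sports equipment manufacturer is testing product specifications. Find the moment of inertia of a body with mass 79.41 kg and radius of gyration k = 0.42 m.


I = m * k^2
I = 79.41 * 0.42^2
I = 79.41 * 0.1764 = 14.0079 kg*m^2

14.0079 kg*m^2


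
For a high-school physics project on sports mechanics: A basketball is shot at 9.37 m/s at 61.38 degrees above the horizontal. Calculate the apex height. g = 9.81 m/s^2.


H = (v*sin(theta))^2 / (2*g)
vy = v*sin(theta) = 9.37 * sin(61.38 deg) = 8.2251 m/s
H = vy^2 / (2*g) = 67.6528 / (2*9.81)
H = 67.6528 / 19.62 = 3.4482 m

3.4482 m


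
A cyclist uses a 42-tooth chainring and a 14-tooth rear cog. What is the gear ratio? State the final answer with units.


GR = front_teeth / rear_teeth
GR = 42 / 14
GR = 3

3


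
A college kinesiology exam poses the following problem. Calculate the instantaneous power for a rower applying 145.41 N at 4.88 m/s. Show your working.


P = F * v
P = 145.41 * 4.88
P = 709.6008 W

709.6008 W


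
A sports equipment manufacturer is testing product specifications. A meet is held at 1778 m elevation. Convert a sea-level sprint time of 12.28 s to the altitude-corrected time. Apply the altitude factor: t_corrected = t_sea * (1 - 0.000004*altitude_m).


Correction factor = 1 - 0.000004 * 1778 = 0.992888
t_corrected = t_sea * factor = 12.28 * 0.992888
t_corrected = 12.1927 s

12.1927 s


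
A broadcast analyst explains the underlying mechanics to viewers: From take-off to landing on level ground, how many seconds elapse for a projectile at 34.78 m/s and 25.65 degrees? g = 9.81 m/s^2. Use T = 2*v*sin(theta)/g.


T = 2*v*sin(theta)/g
sin(theta) = sin(25.65 deg) = 0.4329
T = 2*34.78*0.4329 / 9.81
T = 30.1106 / 9.81 = 3.0694 s

3.0694 s


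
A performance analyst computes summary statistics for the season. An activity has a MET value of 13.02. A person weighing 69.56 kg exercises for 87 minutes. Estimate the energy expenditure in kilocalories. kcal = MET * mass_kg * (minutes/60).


kcal = MET * mass * time_hr
Convert time: 87 min = 1.45 hr
kcal = 13.02 * 69.56 * 1.45
kcal = 1313.2232 kcal

1313.2232 kcal


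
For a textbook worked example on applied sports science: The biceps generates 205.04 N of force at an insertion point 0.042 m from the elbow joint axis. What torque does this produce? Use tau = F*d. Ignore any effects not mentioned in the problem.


tau = F * d
tau = 205.04 * 0.042
tau = 8.6117 N*m

8.6117 N*m


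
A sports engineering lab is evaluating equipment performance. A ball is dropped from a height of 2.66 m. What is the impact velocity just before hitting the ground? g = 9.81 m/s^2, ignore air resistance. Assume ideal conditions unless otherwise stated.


v = sqrt(2 * g * h)
v = sqrt(2 * 9.81 * 2.66)
v = sqrt(52.1892) = 7.2242 m/s

7.2242 m/s


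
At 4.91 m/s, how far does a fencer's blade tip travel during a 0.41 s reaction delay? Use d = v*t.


d = v * t
d = 4.91 * 0.41
d = 2.0131 m

2.0131 m


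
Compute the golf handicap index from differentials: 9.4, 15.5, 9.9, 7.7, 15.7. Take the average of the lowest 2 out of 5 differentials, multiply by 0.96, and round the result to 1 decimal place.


All differentials: 9.4, 15.5, 9.9, 7.7, 15.7
Sorted: 7.7, 9.4, 9.9, 15.5, 15.7
Best 2: 7.7, 9.4
Average of best = 17.1 / 2 = 8.55
Raw index = 8.55 * 0.96 = 8.208
Handicap index = round(8.208, 1) = 8.2

8.2


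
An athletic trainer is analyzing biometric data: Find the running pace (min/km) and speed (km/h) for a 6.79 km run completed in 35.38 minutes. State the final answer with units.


Pace = time / distance = 35.38 min / 6.79 km = 5.2106 min/km
Speed = distance / time_in_hours = 6.79 / 0.5897 hr
Speed = 11.515 km/h

5.2106 min/km, 11.515 km/h


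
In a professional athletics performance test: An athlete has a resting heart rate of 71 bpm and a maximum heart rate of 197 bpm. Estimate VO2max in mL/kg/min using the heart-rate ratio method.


VO2max = 15.3 * HRmax / HRrest
VO2max = 15.3 * 197 / 71
VO2max = 3014.1 / 71 = 42.4521 mL/kg/min

42.4521 mL/kg/min


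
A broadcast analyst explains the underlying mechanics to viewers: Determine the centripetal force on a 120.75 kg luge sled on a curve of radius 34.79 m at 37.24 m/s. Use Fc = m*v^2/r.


Fc = m * v^2 / r
v^2 = 37.24^2 = 1386.8176
Fc = 120.75 * 1386.8176 / 34.79
Fc = 167458.2252 / 34.79 = 4813.4011 N

4813.4011 N


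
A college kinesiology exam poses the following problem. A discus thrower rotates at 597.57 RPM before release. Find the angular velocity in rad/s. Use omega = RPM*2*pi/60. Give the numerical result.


omega = RPM * 2 * pi / 60
omega = 597.57 * 2 * 3.14159 / 60
omega = 3754.643 / 60 = 62.5774 rad/s

62.5774 rad/s


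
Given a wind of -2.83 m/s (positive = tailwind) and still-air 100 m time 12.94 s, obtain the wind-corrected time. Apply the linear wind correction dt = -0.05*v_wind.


dt = -0.05 * v_wind = -0.05 * -2.83 = 0.1415 s
t_corrected = t_still + dt = 12.94 + (0.1415)
t_corrected = 13.0815 s

13.0815 s


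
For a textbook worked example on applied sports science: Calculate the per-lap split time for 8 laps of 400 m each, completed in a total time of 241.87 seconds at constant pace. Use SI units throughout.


Split time = total_time / n_laps = 241.87 / 8
Split time = 30.2338 s per lap

30.2338 s


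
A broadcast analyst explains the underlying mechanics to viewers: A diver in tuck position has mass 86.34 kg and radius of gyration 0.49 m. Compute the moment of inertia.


I = m * k^2
I = 86.34 * 0.49^2
I = 86.34 * 0.2401 = 20.7302 kg*m^2

20.7302 kg*m^2


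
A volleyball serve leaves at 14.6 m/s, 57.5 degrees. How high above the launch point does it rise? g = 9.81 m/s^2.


H = (v*sin(theta))^2 / (2*g)
vy = v*sin(theta) = 14.6 * sin(57.5 deg) = 12.3135 m/s
H = vy^2 / (2*g) = 151.6227 / (2*9.81)
H = 151.6227 / 19.62 = 7.728 m

7.728 m


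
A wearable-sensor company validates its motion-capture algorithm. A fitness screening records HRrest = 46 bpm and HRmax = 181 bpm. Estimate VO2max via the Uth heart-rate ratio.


VO2max = 15.3 * HRmax / HRrest
VO2max = 15.3 * 181 / 46
VO2max = 2769.3 / 46 = 60.2022 mL/kg/min

60.2022 mL/kg/min


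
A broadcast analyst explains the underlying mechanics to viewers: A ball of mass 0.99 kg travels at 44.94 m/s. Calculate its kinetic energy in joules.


KE = 0.5 * m * v^2
KE = 0.5 * 0.99 * 44.94^2
KE = 0.5 * 0.99 * 2019.6036 = 999.7038 J

999.7038 J


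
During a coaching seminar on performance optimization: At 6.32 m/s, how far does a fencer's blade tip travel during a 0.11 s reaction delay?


d = v * t
d = 6.32 * 0.11
d = 0.6952 m

0.6952 m


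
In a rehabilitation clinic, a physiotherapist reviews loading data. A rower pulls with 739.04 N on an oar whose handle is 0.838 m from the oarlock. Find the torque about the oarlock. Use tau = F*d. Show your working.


tau = F * d
tau = 739.04 * 0.838
tau = 619.3155 N*m

619.3155 N*m


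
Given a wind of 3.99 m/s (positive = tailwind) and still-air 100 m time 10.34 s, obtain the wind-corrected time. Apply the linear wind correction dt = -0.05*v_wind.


dt = -0.05 * v_wind = -0.05 * 3.99 = -0.1995 s
t_corrected = t_still + dt = 10.34 + (-0.1995)
t_corrected = 10.1405 s

10.1405 s


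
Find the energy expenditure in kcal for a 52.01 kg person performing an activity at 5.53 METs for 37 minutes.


kcal = MET * mass * time_hr
Convert time: 37 min = 0.6167 hr
kcal = 5.53 * 52.01 * 0.6167
kcal = 177.3628 kcal

177.3628 kcal


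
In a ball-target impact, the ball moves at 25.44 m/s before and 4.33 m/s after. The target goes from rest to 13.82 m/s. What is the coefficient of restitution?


e = (v2_after - v1_after) / (v1_before - v2_before)
Numerator = 13.82 - 4.33 = 9.49
Denominator = 25.44 - 0 = 25.44
e = 9.49 / 25.44 = 0.373

0.373


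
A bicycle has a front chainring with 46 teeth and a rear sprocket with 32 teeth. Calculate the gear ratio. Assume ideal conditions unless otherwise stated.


GR = front_teeth / rear_teeth
GR = 46 / 32
GR = 1.4375

1.4375


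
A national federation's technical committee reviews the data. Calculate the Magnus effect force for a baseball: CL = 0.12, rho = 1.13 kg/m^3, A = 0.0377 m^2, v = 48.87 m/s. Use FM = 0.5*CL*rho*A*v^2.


FM = 0.5 * CL * rho * A * v^2
FM = 0.5 * 0.12 * 1.13 * 0.0377 * 48.87^2
v^2 = 2388.2769
FM = 0.5 * 0.12 * 1.13 * 0.0377 * 2388.2769 = 6.1046 N

6.1046 N


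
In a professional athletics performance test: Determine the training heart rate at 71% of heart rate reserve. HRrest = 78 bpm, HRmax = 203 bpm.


Target = HRrest + pct*(HRmax - HRrest)
Heart rate reserve = HRmax - HRrest = 203 - 78 = 125 bpm
Fraction = 71% = 0.71
Target = 78 + 0.71 * 125
Target = 78 + 88.75 = 166.75 bpm

166.75 bpm


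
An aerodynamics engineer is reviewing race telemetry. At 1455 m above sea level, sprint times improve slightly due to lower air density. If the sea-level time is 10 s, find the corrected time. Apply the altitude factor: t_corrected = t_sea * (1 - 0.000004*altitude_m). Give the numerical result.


Correction factor = 1 - 0.000004 * 1455 = 0.99418
t_corrected = t_sea * factor = 10 * 0.99418
t_corrected = 9.9418 s

9.9418 s


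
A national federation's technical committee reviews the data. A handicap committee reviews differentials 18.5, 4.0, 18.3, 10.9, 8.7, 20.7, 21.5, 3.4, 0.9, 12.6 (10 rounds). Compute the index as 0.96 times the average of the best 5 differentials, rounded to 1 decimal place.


All differentials: 18.5, 4.0, 18.3, 10.9, 8.7, 20.7, 21.5, 3.4, 0.9, 12.6
Sorted: 0.9, 3.4, 4.0, 8.7, 10.9, 12.6, 18.3, 18.5, 20.7, 21.5
Best 5: 0.9, 3.4, 4.0, 8.7, 10.9
Average of best = 27.9 / 5 = 5.58
Raw index = 5.58 * 0.96 = 5.3568
Handicap index = round(5.3568, 1) = 5.4

5.4


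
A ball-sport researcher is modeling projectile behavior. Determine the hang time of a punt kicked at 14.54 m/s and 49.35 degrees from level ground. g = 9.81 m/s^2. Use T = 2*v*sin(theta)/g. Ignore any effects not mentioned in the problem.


T = 2*v*sin(theta)/g
sin(theta) = sin(49.35 deg) = 0.7587
T = 2*14.54*0.7587 / 9.81
T = 22.0631 / 9.81 = 2.249 s

2.249 s


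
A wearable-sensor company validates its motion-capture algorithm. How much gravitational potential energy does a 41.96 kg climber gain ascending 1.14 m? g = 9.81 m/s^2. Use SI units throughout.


PE = m * g * h
PE = 41.96 * 9.81 * 1.14
PE = 411.6276 * 1.14 = 469.2555 J

469.2555 J


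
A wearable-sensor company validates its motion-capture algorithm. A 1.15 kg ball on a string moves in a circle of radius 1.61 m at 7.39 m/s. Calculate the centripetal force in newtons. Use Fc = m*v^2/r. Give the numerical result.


Fc = m * v^2 / r
v^2 = 7.39^2 = 54.6121
Fc = 1.15 * 54.6121 / 1.61
Fc = 62.8039 / 1.61 = 39.0086 N

39.0086 N


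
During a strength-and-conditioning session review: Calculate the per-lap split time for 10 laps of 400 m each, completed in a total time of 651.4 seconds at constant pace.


Split time = total_time / n_laps = 651.4 / 10
Split time = 65.14 s per lap

65.14 s


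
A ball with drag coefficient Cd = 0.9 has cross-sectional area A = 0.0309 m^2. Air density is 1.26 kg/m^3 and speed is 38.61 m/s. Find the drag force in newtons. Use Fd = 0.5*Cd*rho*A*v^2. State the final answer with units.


Fd = 0.5 * Cd * rho * A * v^2
Fd = 0.5 * 0.9 * 1.26 * 0.0309 * 38.61^2
v^2 = 1490.7321
Fd = 0.5 * 0.9 * 1.26 * 0.0309 * 1490.7321 = 26.1181 N

26.1181 N


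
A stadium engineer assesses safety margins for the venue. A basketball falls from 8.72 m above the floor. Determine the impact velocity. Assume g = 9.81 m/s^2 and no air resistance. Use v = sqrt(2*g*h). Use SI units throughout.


v = sqrt(2 * g * h)
v = sqrt(2 * 9.81 * 8.72)
v = sqrt(171.0864) = 13.08 m/s

13.08 m/s


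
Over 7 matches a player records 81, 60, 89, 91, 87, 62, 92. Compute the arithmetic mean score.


Average = sum / n
Sum = 562
Average = 562 / 7 = 80.2857

80.2857


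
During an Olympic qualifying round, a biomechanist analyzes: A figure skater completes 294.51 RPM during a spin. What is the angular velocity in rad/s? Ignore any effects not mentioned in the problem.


omega = RPM * 2 * pi / 60
omega = 294.51 * 2 * 3.14159 / 60
omega = 1850.4609 / 60 = 30.841 rad/s

30.841 rad/s


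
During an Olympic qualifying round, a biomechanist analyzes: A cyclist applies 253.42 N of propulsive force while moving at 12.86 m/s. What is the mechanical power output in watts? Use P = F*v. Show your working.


P = F * v
P = 253.42 * 12.86
P = 3258.9812 W

3258.9812 W


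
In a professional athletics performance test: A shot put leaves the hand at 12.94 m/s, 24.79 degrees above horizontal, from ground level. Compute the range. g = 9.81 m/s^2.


R = v^2 * sin(2*theta) / g
Convert angle to radians: theta = 24.79 deg = 0.4327 rad
sin(2*theta) = sin(0.8653) = 0.7613
R = 12.94^2 * 0.7613 / 9.81
R = 167.4436 * 0.7613 / 9.81 = 12.9946 m

12.9946 m


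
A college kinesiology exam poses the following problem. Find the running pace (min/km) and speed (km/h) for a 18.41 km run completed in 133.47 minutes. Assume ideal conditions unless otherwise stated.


Pace = time / distance = 133.47 min / 18.41 km = 7.2499 min/km
Speed = distance / time_in_hours = 18.41 / 2.2245 hr
Speed = 8.276 km/h

7.2499 min/km, 8.276 km/h


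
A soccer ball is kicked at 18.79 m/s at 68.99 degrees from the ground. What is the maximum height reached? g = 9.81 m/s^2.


H = (v*sin(theta))^2 / (2*g)
vy = v*sin(theta) = 18.79 * sin(68.99 deg) = 17.5408 m/s
H = vy^2 / (2*g) = 307.6797 / (2*9.81)
H = 307.6797 / 19.62 = 15.6819 m

15.6819 m


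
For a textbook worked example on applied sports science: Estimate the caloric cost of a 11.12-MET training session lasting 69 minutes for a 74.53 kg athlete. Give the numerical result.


kcal = MET * mass * time_hr
Convert time: 69 min = 1.15 hr
kcal = 11.12 * 74.53 * 1.15
kcal = 953.0896 kcal

953.0896 kcal


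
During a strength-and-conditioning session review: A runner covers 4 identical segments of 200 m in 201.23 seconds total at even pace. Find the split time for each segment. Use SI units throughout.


Split time = total_time / n_laps = 201.23 / 4
Split time = 50.3075 s per lap

50.3075 s


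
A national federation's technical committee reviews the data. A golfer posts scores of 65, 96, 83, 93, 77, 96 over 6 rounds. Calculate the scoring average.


Average = sum / n
Sum = 510
Average = 510 / 6 = 85

85


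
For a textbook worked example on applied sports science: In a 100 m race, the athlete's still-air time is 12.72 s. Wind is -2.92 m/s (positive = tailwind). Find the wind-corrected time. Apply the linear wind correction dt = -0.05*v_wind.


dt = -0.05 * v_wind = -0.05 * -2.92 = 0.146 s
t_corrected = t_still + dt = 12.72 + (0.146)
t_corrected = 12.866 s

12.866 s


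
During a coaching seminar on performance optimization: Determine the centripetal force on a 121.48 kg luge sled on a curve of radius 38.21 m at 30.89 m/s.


Fc = m * v^2 / r
v^2 = 30.89^2 = 954.1921
Fc = 121.48 * 954.1921 / 38.21
Fc = 115915.2563 / 38.21 = 3033.6366 N

3033.6366 N


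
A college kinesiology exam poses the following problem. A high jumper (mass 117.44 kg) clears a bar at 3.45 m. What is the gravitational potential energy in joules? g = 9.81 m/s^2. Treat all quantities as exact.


PE = m * g * h
PE = 117.44 * 9.81 * 3.45
PE = 1152.0864 * 3.45 = 3974.6981 J

3974.6981 J


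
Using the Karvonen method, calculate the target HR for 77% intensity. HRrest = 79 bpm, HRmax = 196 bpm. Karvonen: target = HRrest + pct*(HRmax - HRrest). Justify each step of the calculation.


Target = HRrest + pct*(HRmax - HRrest)
Heart rate reserve = HRmax - HRrest = 196 - 79 = 117 bpm
Fraction = 77% = 0.77
Target = 79 + 0.77 * 117
Target = 79 + 90.09 = 169.09 bpm

169.09 bpm


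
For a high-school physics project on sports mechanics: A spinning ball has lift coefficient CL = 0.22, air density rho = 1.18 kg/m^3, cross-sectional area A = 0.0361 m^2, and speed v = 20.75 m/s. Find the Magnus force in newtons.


FM = 0.5 * CL * rho * A * v^2
FM = 0.5 * 0.22 * 1.18 * 0.0361 * 20.75^2
v^2 = 430.5625
FM = 0.5 * 0.22 * 1.18 * 0.0361 * 430.5625 = 2.0175 N

2.0175 N


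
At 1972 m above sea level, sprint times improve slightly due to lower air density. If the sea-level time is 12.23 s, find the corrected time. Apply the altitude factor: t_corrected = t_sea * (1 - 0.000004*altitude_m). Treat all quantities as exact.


Correction factor = 1 - 0.000004 * 1972 = 0.992112
t_corrected = t_sea * factor = 12.23 * 0.992112
t_corrected = 12.1335 s

12.1335 s


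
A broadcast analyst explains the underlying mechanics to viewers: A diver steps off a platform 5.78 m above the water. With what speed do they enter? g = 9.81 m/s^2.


v = sqrt(2 * g * h)
v = sqrt(2 * 9.81 * 5.78)
v = sqrt(113.4036) = 10.6491 m/s

10.6491 m/s


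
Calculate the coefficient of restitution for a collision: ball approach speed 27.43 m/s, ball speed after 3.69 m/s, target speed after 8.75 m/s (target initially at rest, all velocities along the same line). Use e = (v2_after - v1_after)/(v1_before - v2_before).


e = (v2_after - v1_after) / (v1_before - v2_before)
Numerator = 8.75 - 3.69 = 5.06
Denominator = 27.43 - 0 = 27.43
e = 5.06 / 27.43 = 0.1845

0.1845


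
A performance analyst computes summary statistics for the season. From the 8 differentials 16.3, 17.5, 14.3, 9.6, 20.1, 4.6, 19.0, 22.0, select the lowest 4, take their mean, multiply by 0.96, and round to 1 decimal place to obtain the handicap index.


All differentials: 16.3, 17.5, 14.3, 9.6, 20.1, 4.6, 19.0, 22.0
Sorted: 4.6, 9.6, 14.3, 16.3, 17.5, 19.0, 20.1, 22.0
Best 4: 4.6, 9.6, 14.3, 16.3
Average of best = 44.8 / 4 = 11.2
Raw index = 11.2 * 0.96 = 10.752
Handicap index = round(10.752, 1) = 10.8

10.8


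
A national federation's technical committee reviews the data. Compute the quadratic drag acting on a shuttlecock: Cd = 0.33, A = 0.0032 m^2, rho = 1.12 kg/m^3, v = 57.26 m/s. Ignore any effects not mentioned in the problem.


Fd = 0.5 * Cd * rho * A * v^2
Fd = 0.5 * 0.33 * 1.12 * 0.0032 * 57.26^2
v^2 = 3278.7076
Fd = 0.5 * 0.33 * 1.12 * 0.0032 * 3278.7076 = 1.9389 N

1.9389 N


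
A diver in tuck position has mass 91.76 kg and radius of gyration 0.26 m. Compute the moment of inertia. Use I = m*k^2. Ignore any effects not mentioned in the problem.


I = m * k^2
I = 91.76 * 0.26^2
I = 91.76 * 0.0676 = 6.203 kg*m^2

6.203 kg*m^2


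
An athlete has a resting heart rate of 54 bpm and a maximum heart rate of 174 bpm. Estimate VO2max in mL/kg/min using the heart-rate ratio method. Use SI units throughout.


VO2max = 15.3 * HRmax / HRrest
VO2max = 15.3 * 174 / 54
VO2max = 2662.2 / 54 = 49.3 mL/kg/min

49.3 mL/kg/min


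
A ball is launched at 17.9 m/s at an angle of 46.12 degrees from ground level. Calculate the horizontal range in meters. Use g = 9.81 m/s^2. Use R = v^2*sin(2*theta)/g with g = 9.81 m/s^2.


R = v^2 * sin(2*theta) / g
Convert angle to radians: theta = 46.12 deg = 0.8049 rad
sin(2*theta) = sin(1.6099) = 0.9992
R = 17.9^2 * 0.9992 / 9.81
R = 320.41 * 0.9992 / 9.81 = 32.6366 m

32.6366 m


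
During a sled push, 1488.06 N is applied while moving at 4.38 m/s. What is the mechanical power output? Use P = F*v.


P = F * v
P = 1488.06 * 4.38
P = 6517.7028 W

6517.7028 W


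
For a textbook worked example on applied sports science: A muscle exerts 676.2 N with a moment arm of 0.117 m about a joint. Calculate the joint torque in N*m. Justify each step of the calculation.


tau = F * d
tau = 676.2 * 0.117
tau = 79.1154 N*m

79.1154 N*m


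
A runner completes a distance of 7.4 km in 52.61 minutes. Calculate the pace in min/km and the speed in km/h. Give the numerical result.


Pace = time / distance = 52.61 min / 7.4 km = 7.1095 min/km
Speed = distance / time_in_hours = 7.4 / 0.8768 hr
Speed = 8.4395 km/h

7.1095 min/km, 8.4395 km/h


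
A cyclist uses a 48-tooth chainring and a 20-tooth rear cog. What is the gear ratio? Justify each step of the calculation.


GR = front_teeth / rear_teeth
GR = 48 / 20
GR = 2.4

2.4


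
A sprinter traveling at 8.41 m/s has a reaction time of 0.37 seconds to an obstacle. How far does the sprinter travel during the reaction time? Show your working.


d = v * t
d = 8.41 * 0.37
d = 3.1117 m

3.1117 m


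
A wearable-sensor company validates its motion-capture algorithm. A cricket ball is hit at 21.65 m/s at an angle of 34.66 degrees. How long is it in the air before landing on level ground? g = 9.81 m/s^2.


T = 2*v*sin(theta)/g
sin(theta) = sin(34.66 deg) = 0.5687
T = 2*21.65*0.5687 / 9.81
T = 24.6249 / 9.81 = 2.5102 s

2.5102 s


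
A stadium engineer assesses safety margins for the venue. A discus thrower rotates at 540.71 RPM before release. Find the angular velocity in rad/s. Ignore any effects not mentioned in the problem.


omega = RPM * 2 * pi / 60
omega = 540.71 * 2 * 3.14159 / 60
omega = 3397.3811 / 60 = 56.623 rad/s

56.623 rad/s


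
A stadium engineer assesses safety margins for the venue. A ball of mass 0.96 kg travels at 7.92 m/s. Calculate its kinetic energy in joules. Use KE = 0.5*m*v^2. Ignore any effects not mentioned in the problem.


KE = 0.5 * m * v^2
KE = 0.5 * 0.96 * 7.92^2
KE = 0.5 * 0.96 * 62.7264 = 30.1087 J

30.1087 J


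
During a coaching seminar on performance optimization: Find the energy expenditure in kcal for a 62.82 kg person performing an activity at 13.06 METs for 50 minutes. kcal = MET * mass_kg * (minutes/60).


kcal = MET * mass * time_hr
Convert time: 50 min = 0.8333 hr
kcal = 13.06 * 62.82 * 0.8333
kcal = 683.691 kcal

683.691 kcal


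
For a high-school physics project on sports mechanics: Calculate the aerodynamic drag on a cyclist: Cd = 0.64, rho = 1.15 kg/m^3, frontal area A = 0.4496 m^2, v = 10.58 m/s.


Fd = 0.5 * Cd * rho * A * v^2
Fd = 0.5 * 0.64 * 1.15 * 0.4496 * 10.58^2
v^2 = 111.9364
Fd = 0.5 * 0.64 * 1.15 * 0.4496 * 111.9364 = 18.5202 N

18.5202 N


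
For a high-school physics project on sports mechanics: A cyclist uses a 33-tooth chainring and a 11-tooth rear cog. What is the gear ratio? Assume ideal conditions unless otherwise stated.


GR = front_teeth / rear_teeth
GR = 33 / 11
GR = 3

3


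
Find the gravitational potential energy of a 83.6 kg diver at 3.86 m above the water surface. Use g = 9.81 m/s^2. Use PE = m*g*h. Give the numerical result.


PE = m * g * h
PE = 83.6 * 9.81 * 3.86
PE = 820.116 * 3.86 = 3165.6478 J

3165.6478 J


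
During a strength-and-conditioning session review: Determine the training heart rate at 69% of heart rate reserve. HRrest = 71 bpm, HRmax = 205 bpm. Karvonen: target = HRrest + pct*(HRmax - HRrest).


Target = HRrest + pct*(HRmax - HRrest)
Heart rate reserve = HRmax - HRrest = 205 - 71 = 134 bpm
Fraction = 69% = 0.69
Target = 71 + 0.69 * 134
Target = 71 + 92.46 = 163.46 bpm

163.46 bpm


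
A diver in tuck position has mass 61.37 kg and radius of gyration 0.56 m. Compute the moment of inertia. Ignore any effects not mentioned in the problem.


I = m * k^2
I = 61.37 * 0.56^2
I = 61.37 * 0.3136 = 19.2456 kg*m^2

19.2456 kg*m^2


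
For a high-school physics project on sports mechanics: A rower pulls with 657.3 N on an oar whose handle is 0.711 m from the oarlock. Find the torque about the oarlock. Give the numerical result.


tau = F * d
tau = 657.3 * 0.711
tau = 467.3403 N*m

467.3403 N*m


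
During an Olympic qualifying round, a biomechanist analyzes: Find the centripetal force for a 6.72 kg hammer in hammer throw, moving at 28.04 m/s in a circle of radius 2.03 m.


Fc = m * v^2 / r
v^2 = 28.04^2 = 786.2416
Fc = 6.72 * 786.2416 / 2.03
Fc = 5283.5436 / 2.03 = 2602.7308 N

2602.7308 N


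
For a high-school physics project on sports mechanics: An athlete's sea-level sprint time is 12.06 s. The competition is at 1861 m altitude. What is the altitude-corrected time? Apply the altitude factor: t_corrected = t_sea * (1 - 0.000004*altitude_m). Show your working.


Correction factor = 1 - 0.000004 * 1861 = 0.992556
t_corrected = t_sea * factor = 12.06 * 0.992556
t_corrected = 11.9702 s

11.9702 s


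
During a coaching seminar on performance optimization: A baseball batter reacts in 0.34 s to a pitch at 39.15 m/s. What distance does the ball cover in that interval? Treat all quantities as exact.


d = v * t
d = 39.15 * 0.34
d = 13.311 m

13.311 m


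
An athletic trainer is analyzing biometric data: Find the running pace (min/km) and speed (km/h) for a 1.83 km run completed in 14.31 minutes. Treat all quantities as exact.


Pace = time / distance = 14.31 min / 1.83 km = 7.8197 min/km
Speed = distance / time_in_hours = 1.83 / 0.2385 hr
Speed = 7.673 km/h

7.8197 min/km, 7.673 km/h


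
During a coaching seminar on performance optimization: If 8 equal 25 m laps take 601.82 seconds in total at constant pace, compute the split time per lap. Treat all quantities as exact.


Split time = total_time / n_laps = 601.82 / 8
Split time = 75.2275 s per lap

75.2275 s


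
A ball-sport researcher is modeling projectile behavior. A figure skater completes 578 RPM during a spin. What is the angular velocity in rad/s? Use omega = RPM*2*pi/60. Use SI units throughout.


omega = RPM * 2 * pi / 60
omega = 578 * 2 * 3.14159 / 60
omega = 3631.6811 / 60 = 60.528 rad/s

60.528 rad/s


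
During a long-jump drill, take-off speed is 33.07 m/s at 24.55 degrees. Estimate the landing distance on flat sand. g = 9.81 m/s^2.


R = v^2 * sin(2*theta) / g
Convert angle to radians: theta = 24.55 deg = 0.4285 rad
sin(2*theta) = sin(0.857) = 0.7559
R = 33.07^2 * 0.7559 / 9.81
R = 1093.6249 * 0.7559 / 9.81 = 84.263 m

84.263 m


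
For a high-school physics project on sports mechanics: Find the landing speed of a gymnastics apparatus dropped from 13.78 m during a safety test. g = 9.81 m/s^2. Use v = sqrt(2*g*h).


v = sqrt(2 * g * h)
v = sqrt(2 * 9.81 * 13.78)
v = sqrt(270.3636) = 16.4427 m/s

16.4427 m/s


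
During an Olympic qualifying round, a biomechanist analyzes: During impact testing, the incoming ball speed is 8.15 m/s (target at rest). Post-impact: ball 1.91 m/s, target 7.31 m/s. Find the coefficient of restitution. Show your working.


e = (v2_after - v1_after) / (v1_before - v2_before)
Numerator = 7.31 - 1.91 = 5.4
Denominator = 8.15 - 0 = 8.15
e = 5.4 / 8.15 = 0.6626

0.6626


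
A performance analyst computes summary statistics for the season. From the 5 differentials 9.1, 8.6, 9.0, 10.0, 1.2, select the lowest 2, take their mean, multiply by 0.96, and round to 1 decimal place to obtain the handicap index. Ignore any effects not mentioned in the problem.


All differentials: 9.1, 8.6, 9.0, 10.0, 1.2
Sorted: 1.2, 8.6, 9.0, 9.1, 10.0
Best 2: 1.2, 8.6
Average of best = 9.8 / 2 = 4.9
Raw index = 4.9 * 0.96 = 4.704
Handicap index = round(4.704, 1) = 4.7

4.7


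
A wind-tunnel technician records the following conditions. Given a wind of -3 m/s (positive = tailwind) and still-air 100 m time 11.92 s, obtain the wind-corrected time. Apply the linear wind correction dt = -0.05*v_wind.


dt = -0.05 * v_wind = -0.05 * -3 = 0.15 s
t_corrected = t_still + dt = 11.92 + (0.15)
t_corrected = 12.07 s

12.07 s


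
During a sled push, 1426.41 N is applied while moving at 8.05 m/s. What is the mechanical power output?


P = F * v
P = 1426.41 * 8.05
P = 11482.6005 W

11482.6005 W


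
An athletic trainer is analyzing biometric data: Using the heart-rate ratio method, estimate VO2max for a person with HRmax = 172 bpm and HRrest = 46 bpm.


VO2max = 15.3 * HRmax / HRrest
VO2max = 15.3 * 172 / 46
VO2max = 2631.6 / 46 = 57.2087 mL/kg/min

57.2087 mL/kg/min


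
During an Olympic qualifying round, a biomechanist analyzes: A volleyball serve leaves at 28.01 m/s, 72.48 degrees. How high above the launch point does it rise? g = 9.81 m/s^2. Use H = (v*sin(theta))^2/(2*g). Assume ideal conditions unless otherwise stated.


H = (v*sin(theta))^2 / (2*g)
vy = v*sin(theta) = 28.01 * sin(72.48 deg) = 26.7107 m/s
H = vy^2 / (2*g) = 713.4599 / (2*9.81)
H = 713.4599 / 19.62 = 36.3639 m

36.3639 m


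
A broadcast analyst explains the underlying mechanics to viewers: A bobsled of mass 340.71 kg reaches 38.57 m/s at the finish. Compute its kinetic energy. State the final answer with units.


KE = 0.5 * m * v^2
KE = 0.5 * 340.71 * 38.57^2
KE = 0.5 * 340.71 * 1487.6449 = 253427.7469 J

253427.7469 J


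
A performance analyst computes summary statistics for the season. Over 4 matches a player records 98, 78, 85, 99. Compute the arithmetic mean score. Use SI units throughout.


Average = sum / n
Sum = 360
Average = 360 / 4 = 90

90


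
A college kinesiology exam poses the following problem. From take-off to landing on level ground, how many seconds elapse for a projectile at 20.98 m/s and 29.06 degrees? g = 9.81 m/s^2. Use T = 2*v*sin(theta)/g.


T = 2*v*sin(theta)/g
sin(theta) = sin(29.06 deg) = 0.4857
T = 2*20.98*0.4857 / 9.81
T = 20.381 / 9.81 = 2.0776 s

2.0776 s


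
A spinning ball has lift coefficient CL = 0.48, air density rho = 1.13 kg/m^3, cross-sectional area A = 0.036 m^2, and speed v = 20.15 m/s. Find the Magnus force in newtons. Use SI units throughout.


FM = 0.5 * CL * rho * A * v^2
FM = 0.5 * 0.48 * 1.13 * 0.036 * 20.15^2
v^2 = 406.0225
FM = 0.5 * 0.48 * 1.13 * 0.036 * 406.0225 = 3.9641 N

3.9641 N


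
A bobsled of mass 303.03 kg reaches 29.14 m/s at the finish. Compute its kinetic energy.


KE = 0.5 * m * v^2
KE = 0.5 * 303.03 * 29.14^2
KE = 0.5 * 303.03 * 849.1396 = 128657.3865 J

128657.3865 J


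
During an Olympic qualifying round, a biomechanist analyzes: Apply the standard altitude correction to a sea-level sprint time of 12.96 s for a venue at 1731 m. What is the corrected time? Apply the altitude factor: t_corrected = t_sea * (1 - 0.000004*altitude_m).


Correction factor = 1 - 0.000004 * 1731 = 0.993076
t_corrected = t_sea * factor = 12.96 * 0.993076
t_corrected = 12.8703 s

12.8703 s


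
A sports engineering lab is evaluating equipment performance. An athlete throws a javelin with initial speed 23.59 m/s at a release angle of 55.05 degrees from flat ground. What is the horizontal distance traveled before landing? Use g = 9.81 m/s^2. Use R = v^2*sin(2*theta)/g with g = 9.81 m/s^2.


R = v^2 * sin(2*theta) / g
Convert angle to radians: theta = 55.05 deg = 0.9608 rad
sin(2*theta) = sin(1.9216) = 0.9391
R = 23.59^2 * 0.9391 / 9.81
R = 556.4881 * 0.9391 / 9.81 = 53.2716 m

53.2716 m


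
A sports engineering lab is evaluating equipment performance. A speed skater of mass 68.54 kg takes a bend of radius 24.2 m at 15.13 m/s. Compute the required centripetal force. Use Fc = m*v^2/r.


Fc = m * v^2 / r
v^2 = 15.13^2 = 228.9169
Fc = 68.54 * 228.9169 / 24.2
Fc = 15689.9643 / 24.2 = 648.3456 N

648.3456 N


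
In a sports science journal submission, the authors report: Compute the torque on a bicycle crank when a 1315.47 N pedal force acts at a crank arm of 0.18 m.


tau = F * d
tau = 1315.47 * 0.18
tau = 236.7846 N*m

236.7846 N*m


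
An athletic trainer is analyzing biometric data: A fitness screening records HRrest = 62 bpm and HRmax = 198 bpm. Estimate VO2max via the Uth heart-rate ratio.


VO2max = 15.3 * HRmax / HRrest
VO2max = 15.3 * 198 / 62
VO2max = 3029.4 / 62 = 48.8613 mL/kg/min

48.8613 mL/kg/min


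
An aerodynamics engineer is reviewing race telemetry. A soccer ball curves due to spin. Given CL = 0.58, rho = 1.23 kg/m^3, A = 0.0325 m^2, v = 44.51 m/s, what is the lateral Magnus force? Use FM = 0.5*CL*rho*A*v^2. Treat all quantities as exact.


FM = 0.5 * CL * rho * A * v^2
FM = 0.5 * 0.58 * 1.23 * 0.0325 * 44.51^2
v^2 = 1981.1401
FM = 0.5 * 0.58 * 1.23 * 0.0325 * 1981.1401 = 22.9669 N

22.9669 N


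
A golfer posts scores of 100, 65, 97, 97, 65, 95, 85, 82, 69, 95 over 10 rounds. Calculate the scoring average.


Average = sum / n
Sum = 850
Average = 850 / 10 = 85

85


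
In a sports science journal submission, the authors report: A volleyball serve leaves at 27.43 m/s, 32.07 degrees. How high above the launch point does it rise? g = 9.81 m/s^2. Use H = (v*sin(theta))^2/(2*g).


H = (v*sin(theta))^2 / (2*g)
vy = v*sin(theta) = 27.43 * sin(32.07 deg) = 14.5641 m/s
H = vy^2 / (2*g) = 212.1128 / (2*9.81)
H = 212.1128 / 19.62 = 10.8111 m

10.8111 m


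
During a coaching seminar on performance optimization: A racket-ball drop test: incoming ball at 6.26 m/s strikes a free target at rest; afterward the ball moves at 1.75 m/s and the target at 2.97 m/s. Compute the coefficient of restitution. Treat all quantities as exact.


e = (v2_after - v1_after) / (v1_before - v2_before)
Numerator = 2.97 - 1.75 = 1.22
Denominator = 6.26 - 0 = 6.26
e = 1.22 / 6.26 = 0.1949

0.1949


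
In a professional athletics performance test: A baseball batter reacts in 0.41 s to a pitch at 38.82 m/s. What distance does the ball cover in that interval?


d = v * t
d = 38.82 * 0.41
d = 15.9162 m

15.9162 m


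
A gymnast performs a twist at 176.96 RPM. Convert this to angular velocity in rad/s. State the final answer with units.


omega = RPM * 2 * pi / 60
omega = 176.96 * 2 * 3.14159 / 60
omega = 1111.8725 / 60 = 18.5312 rad/s

18.5312 rad/s


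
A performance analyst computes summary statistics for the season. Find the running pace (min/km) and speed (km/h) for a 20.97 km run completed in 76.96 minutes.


Pace = time / distance = 76.96 min / 20.97 km = 3.67 min/km
Speed = distance / time_in_hours = 20.97 / 1.2827 hr
Speed = 16.3488 km/h

3.67 min/km, 16.3488 km/h


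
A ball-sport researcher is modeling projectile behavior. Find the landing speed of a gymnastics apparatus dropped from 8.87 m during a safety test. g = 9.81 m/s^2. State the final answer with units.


v = sqrt(2 * g * h)
v = sqrt(2 * 9.81 * 8.87)
v = sqrt(174.0294) = 13.192 m/s

13.192 m/s


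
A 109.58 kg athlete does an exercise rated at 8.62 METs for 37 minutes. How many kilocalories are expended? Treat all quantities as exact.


kcal = MET * mass * time_hr
Convert time: 37 min = 0.6167 hr
kcal = 8.62 * 109.58 * 0.6167
kcal = 582.4908 kcal

582.4908 kcal


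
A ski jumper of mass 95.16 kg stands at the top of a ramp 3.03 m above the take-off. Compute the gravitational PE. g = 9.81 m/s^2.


PE = m * g * h
PE = 95.16 * 9.81 * 3.03
PE = 933.5196 * 3.03 = 2828.5644 J

2828.5644 J


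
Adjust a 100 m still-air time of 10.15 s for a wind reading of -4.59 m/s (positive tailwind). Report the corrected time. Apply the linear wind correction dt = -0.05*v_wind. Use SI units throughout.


dt = -0.05 * v_wind = -0.05 * -4.59 = 0.2295 s
t_corrected = t_still + dt = 10.15 + (0.2295)
t_corrected = 10.3795 s

10.3795 s


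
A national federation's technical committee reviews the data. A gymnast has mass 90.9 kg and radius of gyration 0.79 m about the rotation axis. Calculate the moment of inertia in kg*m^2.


I = m * k^2
I = 90.9 * 0.79^2
I = 90.9 * 0.6241 = 56.7307 kg*m^2

56.7307 kg*m^2


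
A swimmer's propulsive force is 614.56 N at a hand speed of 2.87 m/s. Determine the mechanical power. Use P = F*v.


P = F * v
P = 614.56 * 2.87
P = 1763.7872 W

1763.7872 W


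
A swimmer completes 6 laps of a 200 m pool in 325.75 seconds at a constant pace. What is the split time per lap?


Split time = total_time / n_laps = 325.75 / 6
Split time = 54.2917 s per lap

54.2917 s


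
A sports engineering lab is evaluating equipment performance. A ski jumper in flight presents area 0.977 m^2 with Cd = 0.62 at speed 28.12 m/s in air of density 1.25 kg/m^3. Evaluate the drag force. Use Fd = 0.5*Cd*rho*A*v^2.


Fd = 0.5 * Cd * rho * A * v^2
Fd = 0.5 * 0.62 * 1.25 * 0.977 * 28.12^2
v^2 = 790.7344
Fd = 0.5 * 0.62 * 1.25 * 0.977 * 790.7344 = 299.3622 N

299.3622 N


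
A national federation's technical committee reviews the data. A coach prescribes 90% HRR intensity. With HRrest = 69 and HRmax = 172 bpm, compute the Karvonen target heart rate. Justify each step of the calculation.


Target = HRrest + pct*(HRmax - HRrest)
Heart rate reserve = HRmax - HRrest = 172 - 69 = 103 bpm
Fraction = 90% = 0.9
Target = 69 + 0.9 * 103
Target = 69 + 92.7 = 161.7 bpm

161.7 bpm


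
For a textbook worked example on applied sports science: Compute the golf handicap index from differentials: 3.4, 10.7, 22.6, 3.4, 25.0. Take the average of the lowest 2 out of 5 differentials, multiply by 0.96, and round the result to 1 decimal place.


All differentials: 3.4, 10.7, 22.6, 3.4, 25.0
Sorted: 3.4, 3.4, 10.7, 22.6, 25.0
Best 2: 3.4, 3.4
Average of best = 6.8 / 2 = 3.4
Raw index = 3.4 * 0.96 = 3.264
Handicap index = round(3.264, 1) = 3.3

3.3


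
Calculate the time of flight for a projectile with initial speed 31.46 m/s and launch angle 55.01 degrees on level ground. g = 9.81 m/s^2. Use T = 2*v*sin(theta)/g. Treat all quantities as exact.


T = 2*v*sin(theta)/g
sin(theta) = sin(55.01 deg) = 0.8193
T = 2*31.46*0.8193 / 9.81
T = 51.5473 / 9.81 = 5.2546 s

5.2546 s


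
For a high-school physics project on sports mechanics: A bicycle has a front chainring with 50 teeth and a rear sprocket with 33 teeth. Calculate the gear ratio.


GR = front_teeth / rear_teeth
GR = 50 / 33
GR = 1.5152

1.5152


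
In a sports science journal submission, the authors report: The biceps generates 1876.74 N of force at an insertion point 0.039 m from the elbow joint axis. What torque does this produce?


tau = F * d
tau = 1876.74 * 0.039
tau = 73.1929 N*m

73.1929 N*m


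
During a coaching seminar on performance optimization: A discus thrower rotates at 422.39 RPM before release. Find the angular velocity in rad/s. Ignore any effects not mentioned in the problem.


omega = RPM * 2 * pi / 60
omega = 422.39 * 2 * 3.14159 / 60
omega = 2653.9546 / 60 = 44.2326 rad/s

44.2326 rad/s


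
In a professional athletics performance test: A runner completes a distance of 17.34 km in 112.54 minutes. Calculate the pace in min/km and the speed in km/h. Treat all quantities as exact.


Pace = time / distance = 112.54 min / 17.34 km = 6.4902 min/km
Speed = distance / time_in_hours = 17.34 / 1.8757 hr
Speed = 9.2447 km/h

6.4902 min/km, 9.2447 km/h


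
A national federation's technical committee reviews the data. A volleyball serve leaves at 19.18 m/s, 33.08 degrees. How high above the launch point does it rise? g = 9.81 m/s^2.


H = (v*sin(theta))^2 / (2*g)
vy = v*sin(theta) = 19.18 * sin(33.08 deg) = 10.4686 m/s
H = vy^2 / (2*g) = 109.5921 / (2*9.81)
H = 109.5921 / 19.62 = 5.5857 m

5.5857 m


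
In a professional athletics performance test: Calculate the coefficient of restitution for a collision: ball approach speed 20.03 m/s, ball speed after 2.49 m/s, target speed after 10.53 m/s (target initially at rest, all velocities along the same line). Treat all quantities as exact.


e = (v2_after - v1_after) / (v1_before - v2_before)
Numerator = 10.53 - 2.49 = 8.04
Denominator = 20.03 - 0 = 20.03
e = 8.04 / 20.03 = 0.4014

0.4014
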